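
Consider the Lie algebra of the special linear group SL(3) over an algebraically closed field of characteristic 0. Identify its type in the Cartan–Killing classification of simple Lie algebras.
This is sl(3), which has dimension 3^2 - 1 = 8 and rank 3 - 1 = 2 (a Cartan subalgebra is the diagonal traceless matrices). In the classification of classical Lie algebras, the special linear algebra sl(n+1) has type A_n; here n = 2, so the Dynkin diagram is a chain of 2 nodes with single edges (A_2). Hence the type is A_2.

A_2 (sl(3))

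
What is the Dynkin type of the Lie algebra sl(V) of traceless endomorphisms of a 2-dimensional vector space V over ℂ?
A_1

This is sl(2), which has dimension 2^2 - 1 = 3 and rank 2 - 1 = 1 (a Cartan subalgebra is the diagonal traceless matrices). In the classification of classical Lie algebras, the special linear algebra sl(n+1) has type A_n; here n = 1, so the Dynkin diagram is a chain of 1 nodes with single edges (A_1). Hence the type is A_1.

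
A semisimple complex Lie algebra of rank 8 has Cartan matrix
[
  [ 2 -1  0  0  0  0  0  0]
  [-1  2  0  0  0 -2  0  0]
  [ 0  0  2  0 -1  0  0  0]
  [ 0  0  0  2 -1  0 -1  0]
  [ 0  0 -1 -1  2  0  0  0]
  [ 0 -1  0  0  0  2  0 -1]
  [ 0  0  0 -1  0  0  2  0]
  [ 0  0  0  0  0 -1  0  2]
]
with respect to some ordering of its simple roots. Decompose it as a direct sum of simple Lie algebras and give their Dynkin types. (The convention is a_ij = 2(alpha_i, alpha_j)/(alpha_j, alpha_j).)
The diagram associated to this matrix has two connected components: the simple roots {alpha_3, alpha_4, alpha_5, alpha_7} form a chain of 4 nodes with single edges (A_4), and {alpha_1, alpha_2, alpha_6, alpha_8} form a chain of 4 nodes with a double edge between the middle two (F_4). A semisimple Lie algebra decomposes uniquely as the direct sum of simple ideals, one per connected component of its Dynkin diagram, so g ≅ A_4 ⊕ F_4 (dimension 24 + 52 = 76).

A_4 ⊕ F_4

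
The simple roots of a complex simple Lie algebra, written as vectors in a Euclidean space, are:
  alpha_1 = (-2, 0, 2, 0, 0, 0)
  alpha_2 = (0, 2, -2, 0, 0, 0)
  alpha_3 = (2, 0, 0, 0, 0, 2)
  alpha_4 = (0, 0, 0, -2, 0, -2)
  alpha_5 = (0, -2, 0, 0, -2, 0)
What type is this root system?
Compute the Cartan integers a_ij = 2(alpha_i, alpha_j)/(alpha_j, alpha_j); the resulting 5x5 Cartan matrix is
[[2, -1, -1, 0, 0], [-1, 2, 0, 0, -1], [-1, 0, 2, -1, 0], [0, 0, -1, 2, 0], [0, -1, 0, 0, 2]].
All simple roots have the same length, so the diagram is simply laced. The associated Dynkin diagram is a chain of 5 nodes with single edges (A_5), so the type is A_5 (the algebra sl(6)).

A5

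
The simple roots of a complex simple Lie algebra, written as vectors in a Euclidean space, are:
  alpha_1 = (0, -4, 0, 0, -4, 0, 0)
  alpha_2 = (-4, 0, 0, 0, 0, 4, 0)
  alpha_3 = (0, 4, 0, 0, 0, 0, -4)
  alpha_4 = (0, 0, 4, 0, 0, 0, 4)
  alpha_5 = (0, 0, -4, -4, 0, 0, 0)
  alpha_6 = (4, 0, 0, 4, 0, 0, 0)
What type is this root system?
Compute the Cartan integers a_ij = 2(alpha_i, alpha_j)/(alpha_j, alpha_j); the resulting 6x6 Cartan matrix is
[[2, 0, -1, 0, 0, 0], [0, 2, 0, 0, 0, -1], [-1, 0, 2, -1, 0, 0], [0, 0, -1, 2, -1, 0], [0, 0, 0, -1, 2, -1], [0, -1, 0, 0, -1, 2]].
All simple roots have the same length, so the diagram is simply laced. The associated Dynkin diagram is a chain of 6 nodes with single edges (A_6), so the type is A_6 (the algebra sl(7)).

A6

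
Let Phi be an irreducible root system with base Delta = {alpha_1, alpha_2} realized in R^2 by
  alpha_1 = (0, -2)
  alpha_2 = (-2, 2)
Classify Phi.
B_2

Compute the Cartan integers a_ij = 2(alpha_i, alpha_j)/(alpha_j, alpha_j); the resulting 2x2 Cartan matrix is
[[2, -1], [-2, 2]].
The roots have two lengths (squared-length ratio 2:1); the short ones are alpha_{1}. The associated Dynkin diagram is a chain of 2 nodes with a double edge at one end; the terminal node there is the unique short simple root (B_2), so the type is B_2 (the algebra so(5)).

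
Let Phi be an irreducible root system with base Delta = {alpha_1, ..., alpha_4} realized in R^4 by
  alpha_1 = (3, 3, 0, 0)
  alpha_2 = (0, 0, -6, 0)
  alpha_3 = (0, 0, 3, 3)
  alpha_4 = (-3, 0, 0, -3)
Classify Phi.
Compute the Cartan integers a_ij = 2(alpha_i, alpha_j)/(alpha_j, alpha_j); the resulting 4x4 Cartan matrix is
[[2, 0, 0, -1], [0, 2, -2, 0], [0, -1, 2, -1], [-1, 0, -1, 2]].
The roots have two lengths (squared-length ratio 2:1); the short ones are alpha_{1,3,4}. The associated Dynkin diagram is a chain of 4 nodes with a double edge at one end; the terminal node there is the unique long simple root (C_4), so the type is C_4 (the algebra sp(8)).

C_4 (sp(8))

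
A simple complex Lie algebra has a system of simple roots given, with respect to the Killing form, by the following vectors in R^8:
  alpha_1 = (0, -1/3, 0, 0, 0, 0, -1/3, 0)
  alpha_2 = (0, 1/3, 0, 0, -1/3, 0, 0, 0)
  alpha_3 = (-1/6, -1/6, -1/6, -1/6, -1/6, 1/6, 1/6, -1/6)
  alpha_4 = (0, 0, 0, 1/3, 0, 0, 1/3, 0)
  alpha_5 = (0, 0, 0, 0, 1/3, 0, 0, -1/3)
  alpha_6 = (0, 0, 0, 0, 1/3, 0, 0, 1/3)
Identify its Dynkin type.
Compute the Cartan integers a_ij = 2(alpha_i, alpha_j)/(alpha_j, alpha_j); the resulting 6x6 Cartan matrix is
[[2, -1, 0, -1, 0, 0], [-1, 2, 0, 0, -1, -1], [0, 0, 2, 0, 0, -1], [-1, 0, 0, 2, 0, 0], [0, -1, 0, 0, 2, 0], [0, -1, -1, 0, 0, 2]].
All simple roots have the same length, so the diagram is simply laced. The associated Dynkin diagram is a chain of 5 nodes with one extra node attached to the third node from one end (E_6), so the type is E_6.

E6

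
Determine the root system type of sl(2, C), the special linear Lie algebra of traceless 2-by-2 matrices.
This is sl(2), which has dimension 2^2 - 1 = 3 and rank 2 - 1 = 1 (a Cartan subalgebra is the diagonal traceless matrices). In the classification of classical Lie algebras, the special linear algebra sl(n+1) has type A_n; here n = 1, so the Dynkin diagram is a chain of 1 nodes with single edges (A_1). Hence the type is A_1.

A1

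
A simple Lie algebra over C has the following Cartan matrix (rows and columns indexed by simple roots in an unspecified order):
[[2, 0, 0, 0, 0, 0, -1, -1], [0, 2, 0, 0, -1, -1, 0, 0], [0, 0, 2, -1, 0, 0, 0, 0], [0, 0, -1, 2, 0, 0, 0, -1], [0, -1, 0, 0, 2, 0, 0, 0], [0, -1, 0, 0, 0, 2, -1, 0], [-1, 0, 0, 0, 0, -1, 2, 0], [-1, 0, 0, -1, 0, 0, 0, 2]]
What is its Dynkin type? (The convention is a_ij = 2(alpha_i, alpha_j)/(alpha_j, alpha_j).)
A_8

The matrix has rank 8 with 2's on the diagonal. Reading the off-diagonal entries as Dynkin edges (a single edge where a_ij = a_ji = -1; a double or triple edge where a_ij * a_ji = 2 or 3), the diagram is a chain of 8 nodes with single edges (A_8). One simple-root ordering that puts it in standard form is (alpha_3, alpha_4, alpha_8, alpha_1, alpha_7, alpha_6, alpha_2, alpha_5). So the algebra is type A_8, i.e. sl(9).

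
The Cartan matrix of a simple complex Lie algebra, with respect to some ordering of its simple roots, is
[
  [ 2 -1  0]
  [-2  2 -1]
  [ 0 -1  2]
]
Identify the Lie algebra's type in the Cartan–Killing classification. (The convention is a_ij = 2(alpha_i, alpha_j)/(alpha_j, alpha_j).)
The matrix has rank 3 with 2's on the diagonal. Reading the off-diagonal entries as Dynkin edges (a single edge where a_ij = a_ji = -1; a double or triple edge where a_ij * a_ji = 2 or 3), the diagram is a chain of 3 nodes with a double edge at one end; the terminal node there is the unique short simple root (B_3). One simple-root ordering that puts it in standard form is (alpha_3, alpha_2, alpha_1). So the algebra is type B_3, i.e. so(7).

type B_3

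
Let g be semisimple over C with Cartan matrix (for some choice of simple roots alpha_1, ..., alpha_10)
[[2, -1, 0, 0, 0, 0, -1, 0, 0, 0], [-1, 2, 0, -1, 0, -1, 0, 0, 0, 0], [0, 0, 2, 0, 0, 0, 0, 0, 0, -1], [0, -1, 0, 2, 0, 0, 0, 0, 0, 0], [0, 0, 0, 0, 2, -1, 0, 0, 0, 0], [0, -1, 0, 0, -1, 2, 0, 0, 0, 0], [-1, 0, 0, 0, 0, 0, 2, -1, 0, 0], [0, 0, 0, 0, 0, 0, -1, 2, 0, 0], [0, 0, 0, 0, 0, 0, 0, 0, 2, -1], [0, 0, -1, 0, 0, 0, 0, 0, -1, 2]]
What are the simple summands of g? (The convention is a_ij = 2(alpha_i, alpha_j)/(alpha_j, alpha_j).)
A_3 (sl(4)) + E_7

The diagram associated to this matrix has two connected components: the simple roots {alpha_3, alpha_9, alpha_10} form a chain of 3 nodes with single edges (A_3), and {alpha_1, alpha_2, alpha_4, alpha_5, alpha_6, alpha_7, alpha_8} form a chain of 6 nodes with one extra node attached to the third node from one end (E_7). A semisimple Lie algebra decomposes uniquely as the direct sum of simple ideals, one per connected component of its Dynkin diagram, so g ≅ A_3 ⊕ E_7 (dimension 15 + 133 = 148).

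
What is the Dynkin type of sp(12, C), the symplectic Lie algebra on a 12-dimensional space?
type C_6

This is sp(12), which has dimension 12(12+1)/2 = 78 and rank 12/2 = 6. In the classification of classical Lie algebras, the symplectic algebra sp(2n) has type C_n; here n = 6, so the Dynkin diagram is a chain of 6 nodes with a double edge at one end; the terminal node there is the unique long simple root (C_6). Hence the type is C_6.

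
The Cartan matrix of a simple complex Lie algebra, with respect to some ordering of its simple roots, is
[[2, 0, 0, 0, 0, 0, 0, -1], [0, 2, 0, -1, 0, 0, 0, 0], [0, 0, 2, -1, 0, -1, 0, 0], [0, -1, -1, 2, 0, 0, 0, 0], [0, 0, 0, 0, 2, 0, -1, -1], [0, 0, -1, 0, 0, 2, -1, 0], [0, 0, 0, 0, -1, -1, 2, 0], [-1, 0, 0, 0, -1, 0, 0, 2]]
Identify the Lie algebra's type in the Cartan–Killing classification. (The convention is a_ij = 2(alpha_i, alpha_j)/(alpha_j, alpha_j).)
A_8

The matrix has rank 8 with 2's on the diagonal. Reading the off-diagonal entries as Dynkin edges (a single edge where a_ij = a_ji = -1; a double or triple edge where a_ij * a_ji = 2 or 3), the diagram is a chain of 8 nodes with single edges (A_8). One simple-root ordering that puts it in standard form is (alpha_1, alpha_8, alpha_5, alpha_7, alpha_6, alpha_3, alpha_4, alpha_2). So the algebra is type A_8, i.e. sl(9).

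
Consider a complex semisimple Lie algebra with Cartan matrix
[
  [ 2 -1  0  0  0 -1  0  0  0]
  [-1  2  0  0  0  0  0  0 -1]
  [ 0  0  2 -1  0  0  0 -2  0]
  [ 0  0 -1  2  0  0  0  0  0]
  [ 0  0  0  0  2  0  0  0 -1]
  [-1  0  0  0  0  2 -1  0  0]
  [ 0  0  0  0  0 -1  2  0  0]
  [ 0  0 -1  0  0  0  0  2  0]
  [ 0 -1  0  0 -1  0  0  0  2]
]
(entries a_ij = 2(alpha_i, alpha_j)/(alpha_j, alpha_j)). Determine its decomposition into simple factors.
The diagram associated to this matrix has two connected components: the simple roots {alpha_1, alpha_2, alpha_5, alpha_6, alpha_7, alpha_9} form a chain of 6 nodes with single edges (A_6), and {alpha_3, alpha_4, alpha_8} form a chain of 3 nodes with a double edge at one end; the terminal node there is the unique short simple root (B_3). A semisimple Lie algebra decomposes uniquely as the direct sum of simple ideals, one per connected component of its Dynkin diagram, so g ≅ A_6 ⊕ B_3 (dimension 48 + 21 = 69).

A_6 + B_3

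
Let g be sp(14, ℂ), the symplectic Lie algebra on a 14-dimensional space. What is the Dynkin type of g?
This is sp(14), which has dimension 14(14+1)/2 = 105 and rank 14/2 = 7. In the classification of classical Lie algebras, the symplectic algebra sp(2n) has type C_n; here n = 7, so the Dynkin diagram is a chain of 7 nodes with a double edge at one end; the terminal node there is the unique long simple root (C_7). Hence the type is C_7.

type C_7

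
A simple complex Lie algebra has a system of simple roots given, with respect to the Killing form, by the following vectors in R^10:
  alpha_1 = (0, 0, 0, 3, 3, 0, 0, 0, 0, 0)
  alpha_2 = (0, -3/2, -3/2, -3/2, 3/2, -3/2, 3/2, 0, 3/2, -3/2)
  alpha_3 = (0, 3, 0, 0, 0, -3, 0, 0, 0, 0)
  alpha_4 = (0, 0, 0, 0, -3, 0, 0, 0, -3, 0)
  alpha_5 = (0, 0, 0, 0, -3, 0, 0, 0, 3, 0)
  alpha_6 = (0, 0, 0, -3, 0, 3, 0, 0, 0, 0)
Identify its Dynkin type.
Compute the Cartan integers a_ij = 2(alpha_i, alpha_j)/(alpha_j, alpha_j); the resulting 6x6 Cartan matrix is
[[2, 0, 0, -1, -1, -1], [0, 2, 0, -1, 0, 0], [0, 0, 2, 0, 0, -1], [-1, -1, 0, 2, 0, 0], [-1, 0, 0, 0, 2, 0], [-1, 0, -1, 0, 0, 2]].
All simple roots have the same length, so the diagram is simply laced. The associated Dynkin diagram is a chain of 5 nodes with one extra node attached to the third node from one end (E_6), so the type is E_6.

E_6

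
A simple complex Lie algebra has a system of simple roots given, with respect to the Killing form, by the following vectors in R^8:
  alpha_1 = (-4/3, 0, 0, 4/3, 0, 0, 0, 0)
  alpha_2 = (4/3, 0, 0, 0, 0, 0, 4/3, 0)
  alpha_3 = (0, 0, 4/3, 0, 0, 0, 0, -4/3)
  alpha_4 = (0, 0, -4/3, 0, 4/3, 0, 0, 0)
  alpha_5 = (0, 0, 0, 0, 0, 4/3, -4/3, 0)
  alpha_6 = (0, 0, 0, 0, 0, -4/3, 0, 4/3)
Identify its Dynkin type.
A6

Compute the Cartan integers a_ij = 2(alpha_i, alpha_j)/(alpha_j, alpha_j); the resulting 6x6 Cartan matrix is
[[2, -1, 0, 0, 0, 0], [-1, 2, 0, 0, -1, 0], [0, 0, 2, -1, 0, -1], [0, 0, -1, 2, 0, 0], [0, -1, 0, 0, 2, -1], [0, 0, -1, 0, -1, 2]].
All simple roots have the same length, so the diagram is simply laced. The associated Dynkin diagram is a chain of 6 nodes with single edges (A_6), so the type is A_6 (the algebra sl(7)).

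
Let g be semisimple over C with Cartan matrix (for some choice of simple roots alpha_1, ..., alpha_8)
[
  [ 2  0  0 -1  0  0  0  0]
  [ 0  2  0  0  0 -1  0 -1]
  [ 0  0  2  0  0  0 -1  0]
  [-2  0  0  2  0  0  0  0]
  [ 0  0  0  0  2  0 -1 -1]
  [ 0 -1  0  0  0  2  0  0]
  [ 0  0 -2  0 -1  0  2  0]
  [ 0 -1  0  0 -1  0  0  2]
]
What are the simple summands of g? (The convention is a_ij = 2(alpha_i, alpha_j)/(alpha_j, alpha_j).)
type B_2 + type B_6

The diagram associated to this matrix has two connected components: the simple roots {alpha_1, alpha_4} form a chain of 2 nodes with a double edge at one end; the terminal node there is the unique short simple root (B_2), and {alpha_2, alpha_3, alpha_5, alpha_6, alpha_7, alpha_8} form a chain of 6 nodes with a double edge at one end; the terminal node there is the unique short simple root (B_6). A semisimple Lie algebra decomposes uniquely as the direct sum of simple ideals, one per connected component of its Dynkin diagram, so g ≅ B_2 ⊕ B_6 (dimension 10 + 78 = 88).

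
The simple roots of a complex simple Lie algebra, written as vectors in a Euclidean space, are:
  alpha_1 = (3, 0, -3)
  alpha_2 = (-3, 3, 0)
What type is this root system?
type A_2

Compute the Cartan integers a_ij = 2(alpha_i, alpha_j)/(alpha_j, alpha_j); the resulting 2x2 Cartan matrix is
[[2, -1], [-1, 2]].
All simple roots have the same length, so the diagram is simply laced. The associated Dynkin diagram is a chain of 2 nodes with single edges (A_2), so the type is A_2 (the algebra sl(3)).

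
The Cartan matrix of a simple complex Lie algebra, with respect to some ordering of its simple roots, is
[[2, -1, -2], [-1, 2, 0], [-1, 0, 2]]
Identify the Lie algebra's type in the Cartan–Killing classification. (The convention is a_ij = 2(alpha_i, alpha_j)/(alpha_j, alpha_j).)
The matrix has rank 3 with 2's on the diagonal. Reading the off-diagonal entries as Dynkin edges (a single edge where a_ij = a_ji = -1; a double or triple edge where a_ij * a_ji = 2 or 3), the diagram is a chain of 3 nodes with a double edge at one end; the terminal node there is the unique short simple root (B_3). One simple-root ordering that puts it in standard form is (alpha_2, alpha_1, alpha_3). So the algebra is type B_3, i.e. so(7).

B_3 (so(7))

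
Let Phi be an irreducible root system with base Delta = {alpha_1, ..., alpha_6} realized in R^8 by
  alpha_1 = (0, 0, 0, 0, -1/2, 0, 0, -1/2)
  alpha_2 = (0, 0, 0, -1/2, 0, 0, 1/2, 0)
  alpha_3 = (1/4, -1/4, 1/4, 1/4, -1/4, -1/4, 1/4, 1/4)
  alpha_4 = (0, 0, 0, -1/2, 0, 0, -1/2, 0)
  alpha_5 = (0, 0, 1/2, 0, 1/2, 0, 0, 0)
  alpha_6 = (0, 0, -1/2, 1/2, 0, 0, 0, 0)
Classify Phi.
E_6

Compute the Cartan integers a_ij = 2(alpha_i, alpha_j)/(alpha_j, alpha_j); the resulting 6x6 Cartan matrix is
[[2, 0, 0, 0, -1, 0], [0, 2, 0, 0, 0, -1], [0, 0, 2, -1, 0, 0], [0, 0, -1, 2, 0, -1], [-1, 0, 0, 0, 2, -1], [0, -1, 0, -1, -1, 2]].
All simple roots have the same length, so the diagram is simply laced. The associated Dynkin diagram is a chain of 5 nodes with one extra node attached to the third node from one end (E_6), so the type is E_6.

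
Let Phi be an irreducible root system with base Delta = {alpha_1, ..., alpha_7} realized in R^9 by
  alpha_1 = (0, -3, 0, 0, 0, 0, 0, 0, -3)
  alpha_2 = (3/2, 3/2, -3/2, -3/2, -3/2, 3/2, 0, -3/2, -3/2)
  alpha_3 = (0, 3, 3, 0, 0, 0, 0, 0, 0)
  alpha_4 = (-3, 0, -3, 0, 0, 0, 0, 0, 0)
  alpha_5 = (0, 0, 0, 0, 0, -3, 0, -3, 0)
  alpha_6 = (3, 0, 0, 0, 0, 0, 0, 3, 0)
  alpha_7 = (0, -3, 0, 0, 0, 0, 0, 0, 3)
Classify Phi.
E_7

Compute the Cartan integers a_ij = 2(alpha_i, alpha_j)/(alpha_j, alpha_j); the resulting 7x7 Cartan matrix is
[[2, 0, -1, 0, 0, 0, 0], [0, 2, 0, 0, 0, 0, -1], [-1, 0, 2, -1, 0, 0, -1], [0, 0, -1, 2, 0, -1, 0], [0, 0, 0, 0, 2, -1, 0], [0, 0, 0, -1, -1, 2, 0], [0, -1, -1, 0, 0, 0, 2]].
All simple roots have the same length, so the diagram is simply laced. The associated Dynkin diagram is a chain of 6 nodes with one extra node attached to the third node from one end (E_7), so the type is E_7.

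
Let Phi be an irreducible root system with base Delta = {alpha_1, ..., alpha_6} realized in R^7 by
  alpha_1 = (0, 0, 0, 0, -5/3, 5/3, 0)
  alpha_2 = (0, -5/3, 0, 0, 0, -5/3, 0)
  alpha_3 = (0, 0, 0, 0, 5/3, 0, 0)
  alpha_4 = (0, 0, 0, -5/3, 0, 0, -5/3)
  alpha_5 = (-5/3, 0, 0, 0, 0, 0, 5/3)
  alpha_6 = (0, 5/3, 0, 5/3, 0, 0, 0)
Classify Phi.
Compute the Cartan integers a_ij = 2(alpha_i, alpha_j)/(alpha_j, alpha_j); the resulting 6x6 Cartan matrix is
[[2, -1, -2, 0, 0, 0], [-1, 2, 0, 0, 0, -1], [-1, 0, 2, 0, 0, 0], [0, 0, 0, 2, -1, -1], [0, 0, 0, -1, 2, 0], [0, -1, 0, -1, 0, 2]].
The roots have two lengths (squared-length ratio 2:1); the short ones are alpha_{3}. The associated Dynkin diagram is a chain of 6 nodes with a double edge at one end; the terminal node there is the unique short simple root (B_6), so the type is B_6 (the algebra so(13)).

B_6 (so(13))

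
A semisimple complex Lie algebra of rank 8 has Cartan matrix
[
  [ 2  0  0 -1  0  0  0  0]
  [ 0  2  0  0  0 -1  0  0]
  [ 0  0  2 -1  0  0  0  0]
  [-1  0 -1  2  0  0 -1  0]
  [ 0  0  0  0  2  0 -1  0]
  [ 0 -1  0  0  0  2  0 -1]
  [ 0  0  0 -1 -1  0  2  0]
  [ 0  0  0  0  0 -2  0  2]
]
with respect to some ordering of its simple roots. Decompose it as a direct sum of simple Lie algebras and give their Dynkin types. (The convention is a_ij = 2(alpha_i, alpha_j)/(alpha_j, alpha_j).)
The diagram associated to this matrix has two connected components: the simple roots {alpha_2, alpha_6, alpha_8} form a chain of 3 nodes with a double edge at one end; the terminal node there is the unique long simple root (C_3), and {alpha_1, alpha_3, alpha_4, alpha_5, alpha_7} form a chain of 3 nodes with a fork of two nodes at one end (D_5). A semisimple Lie algebra decomposes uniquely as the direct sum of simple ideals, one per connected component of its Dynkin diagram, so g ≅ C_3 ⊕ D_5 (dimension 21 + 45 = 66).

type C_3 ⊕ type D_5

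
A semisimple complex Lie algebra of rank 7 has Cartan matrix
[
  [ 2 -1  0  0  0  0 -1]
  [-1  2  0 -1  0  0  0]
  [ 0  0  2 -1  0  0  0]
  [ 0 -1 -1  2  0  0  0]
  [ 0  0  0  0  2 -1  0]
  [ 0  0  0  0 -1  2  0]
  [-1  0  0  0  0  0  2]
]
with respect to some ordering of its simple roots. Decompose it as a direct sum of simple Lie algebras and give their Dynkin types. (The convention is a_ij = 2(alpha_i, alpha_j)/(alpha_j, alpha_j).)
The diagram associated to this matrix has two connected components: the simple roots {alpha_5, alpha_6} form a chain of 2 nodes with single edges (A_2), and {alpha_1, alpha_2, alpha_3, alpha_4, alpha_7} form a chain of 5 nodes with single edges (A_5). A semisimple Lie algebra decomposes uniquely as the direct sum of simple ideals, one per connected component of its Dynkin diagram, so g ≅ A_2 ⊕ A_5 (dimension 8 + 35 = 43).

A_2 (sl(3)) ⊕ A_5 (sl(6))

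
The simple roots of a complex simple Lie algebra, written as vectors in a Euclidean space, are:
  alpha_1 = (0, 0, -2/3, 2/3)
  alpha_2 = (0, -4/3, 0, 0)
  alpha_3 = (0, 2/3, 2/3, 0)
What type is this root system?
type C_3

Compute the Cartan integers a_ij = 2(alpha_i, alpha_j)/(alpha_j, alpha_j); the resulting 3x3 Cartan matrix is
[[2, 0, -1], [0, 2, -2], [-1, -1, 2]].
The roots have two lengths (squared-length ratio 2:1); the short ones are alpha_{1,3}. The associated Dynkin diagram is a chain of 3 nodes with a double edge at one end; the terminal node there is the unique long simple root (C_3), so the type is C_3 (the algebra sp(6)).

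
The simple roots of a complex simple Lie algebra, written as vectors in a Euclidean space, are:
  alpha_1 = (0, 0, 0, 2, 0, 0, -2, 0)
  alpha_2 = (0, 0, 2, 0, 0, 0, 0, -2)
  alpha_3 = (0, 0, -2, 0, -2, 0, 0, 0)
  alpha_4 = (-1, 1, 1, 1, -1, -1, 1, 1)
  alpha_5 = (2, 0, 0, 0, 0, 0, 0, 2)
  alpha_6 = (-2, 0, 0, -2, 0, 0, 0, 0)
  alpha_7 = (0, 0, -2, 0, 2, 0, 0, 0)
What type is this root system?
E7

Compute the Cartan integers a_ij = 2(alpha_i, alpha_j)/(alpha_j, alpha_j); the resulting 7x7 Cartan matrix is
[[2, 0, 0, 0, 0, -1, 0], [0, 2, -1, 0, -1, 0, -1], [0, -1, 2, 0, 0, 0, 0], [0, 0, 0, 2, 0, 0, -1], [0, -1, 0, 0, 2, -1, 0], [-1, 0, 0, 0, -1, 2, 0], [0, -1, 0, -1, 0, 0, 2]].
All simple roots have the same length, so the diagram is simply laced. The associated Dynkin diagram is a chain of 6 nodes with one extra node attached to the third node from one end (E_7), so the type is E_7.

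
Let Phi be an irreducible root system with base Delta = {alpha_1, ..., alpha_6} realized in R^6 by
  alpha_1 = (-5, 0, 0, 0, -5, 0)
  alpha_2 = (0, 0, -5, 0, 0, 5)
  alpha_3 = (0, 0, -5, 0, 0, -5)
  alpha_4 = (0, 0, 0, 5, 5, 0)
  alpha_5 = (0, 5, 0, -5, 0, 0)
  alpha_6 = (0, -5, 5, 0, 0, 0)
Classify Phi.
D6

Compute the Cartan integers a_ij = 2(alpha_i, alpha_j)/(alpha_j, alpha_j); the resulting 6x6 Cartan matrix is
[[2, 0, 0, -1, 0, 0], [0, 2, 0, 0, 0, -1], [0, 0, 2, 0, 0, -1], [-1, 0, 0, 2, -1, 0], [0, 0, 0, -1, 2, -1], [0, -1, -1, 0, -1, 2]].
All simple roots have the same length, so the diagram is simply laced. The associated Dynkin diagram is a chain of 4 nodes with a fork of two nodes at one end (D_6), so the type is D_6 (the algebra so(12)).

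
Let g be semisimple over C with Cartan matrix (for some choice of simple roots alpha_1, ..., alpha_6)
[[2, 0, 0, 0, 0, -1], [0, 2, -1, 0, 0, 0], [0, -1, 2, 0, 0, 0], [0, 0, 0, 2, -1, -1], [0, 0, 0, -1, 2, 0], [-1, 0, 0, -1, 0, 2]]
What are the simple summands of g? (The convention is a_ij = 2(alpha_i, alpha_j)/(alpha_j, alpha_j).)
The diagram associated to this matrix has two connected components: the simple roots {alpha_2, alpha_3} form a chain of 2 nodes with single edges (A_2), and {alpha_1, alpha_4, alpha_5, alpha_6} form a chain of 4 nodes with single edges (A_4). A semisimple Lie algebra decomposes uniquely as the direct sum of simple ideals, one per connected component of its Dynkin diagram, so g ≅ A_2 ⊕ A_4 (dimension 8 + 24 = 32).

type A_2 + type A_4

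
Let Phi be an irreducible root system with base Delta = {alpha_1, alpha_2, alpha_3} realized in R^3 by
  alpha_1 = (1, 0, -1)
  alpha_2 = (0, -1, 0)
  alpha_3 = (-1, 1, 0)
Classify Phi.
type B_3

Compute the Cartan integers a_ij = 2(alpha_i, alpha_j)/(alpha_j, alpha_j); the resulting 3x3 Cartan matrix is
[[2, 0, -1], [0, 2, -1], [-1, -2, 2]].
The roots have two lengths (squared-length ratio 2:1); the short ones are alpha_{2}. The associated Dynkin diagram is a chain of 3 nodes with a double edge at one end; the terminal node there is the unique short simple root (B_3), so the type is B_3 (the algebra so(7)).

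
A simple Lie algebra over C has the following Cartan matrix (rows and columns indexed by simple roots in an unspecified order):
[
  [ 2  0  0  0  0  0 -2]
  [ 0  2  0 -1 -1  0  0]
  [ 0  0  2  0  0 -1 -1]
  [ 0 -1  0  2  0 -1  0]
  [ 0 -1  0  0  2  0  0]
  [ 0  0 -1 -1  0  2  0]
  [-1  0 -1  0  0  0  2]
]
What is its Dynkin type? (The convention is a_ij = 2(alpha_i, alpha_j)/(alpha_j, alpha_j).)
C_7

The matrix has rank 7 with 2's on the diagonal. Reading the off-diagonal entries as Dynkin edges (a single edge where a_ij = a_ji = -1; a double or triple edge where a_ij * a_ji = 2 or 3), the diagram is a chain of 7 nodes with a double edge at one end; the terminal node there is the unique long simple root (C_7). One simple-root ordering that puts it in standard form is (alpha_5, alpha_2, alpha_4, alpha_6, alpha_3, alpha_7, alpha_1). So the algebra is type C_7, i.e. sp(14).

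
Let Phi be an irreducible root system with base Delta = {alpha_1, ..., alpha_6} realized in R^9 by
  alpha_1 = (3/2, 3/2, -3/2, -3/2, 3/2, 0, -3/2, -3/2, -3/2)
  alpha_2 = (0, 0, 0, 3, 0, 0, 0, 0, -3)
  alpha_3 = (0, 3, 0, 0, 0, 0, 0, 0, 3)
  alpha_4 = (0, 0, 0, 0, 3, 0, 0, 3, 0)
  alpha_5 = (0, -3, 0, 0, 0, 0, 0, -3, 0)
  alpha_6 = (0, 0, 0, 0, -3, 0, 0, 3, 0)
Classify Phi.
E_6

Compute the Cartan integers a_ij = 2(alpha_i, alpha_j)/(alpha_j, alpha_j); the resulting 6x6 Cartan matrix is
[[2, 0, 0, 0, 0, -1], [0, 2, -1, 0, 0, 0], [0, -1, 2, 0, -1, 0], [0, 0, 0, 2, -1, 0], [0, 0, -1, -1, 2, -1], [-1, 0, 0, 0, -1, 2]].
All simple roots have the same length, so the diagram is simply laced. The associated Dynkin diagram is a chain of 5 nodes with one extra node attached to the third node from one end (E_6), so the type is E_6.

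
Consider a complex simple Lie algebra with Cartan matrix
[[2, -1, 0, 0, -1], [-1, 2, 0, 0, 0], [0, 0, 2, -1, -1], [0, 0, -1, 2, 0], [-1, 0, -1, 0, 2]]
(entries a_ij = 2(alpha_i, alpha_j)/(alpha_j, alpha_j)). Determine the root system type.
A5

The matrix has rank 5 with 2's on the diagonal. Reading the off-diagonal entries as Dynkin edges (a single edge where a_ij = a_ji = -1; a double or triple edge where a_ij * a_ji = 2 or 3), the diagram is a chain of 5 nodes with single edges (A_5). One simple-root ordering that puts it in standard form is (alpha_2, alpha_1, alpha_5, alpha_3, alpha_4). So the algebra is type A_5, i.e. sl(6).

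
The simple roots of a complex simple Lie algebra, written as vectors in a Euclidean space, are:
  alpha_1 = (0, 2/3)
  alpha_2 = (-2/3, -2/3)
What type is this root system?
type B_2

Compute the Cartan integers a_ij = 2(alpha_i, alpha_j)/(alpha_j, alpha_j); the resulting 2x2 Cartan matrix is
[[2, -1], [-2, 2]].
The roots have two lengths (squared-length ratio 2:1); the short ones are alpha_{1}. The associated Dynkin diagram is a chain of 2 nodes with a double edge at one end; the terminal node there is the unique short simple root (B_2), so the type is B_2 (the algebra so(5)).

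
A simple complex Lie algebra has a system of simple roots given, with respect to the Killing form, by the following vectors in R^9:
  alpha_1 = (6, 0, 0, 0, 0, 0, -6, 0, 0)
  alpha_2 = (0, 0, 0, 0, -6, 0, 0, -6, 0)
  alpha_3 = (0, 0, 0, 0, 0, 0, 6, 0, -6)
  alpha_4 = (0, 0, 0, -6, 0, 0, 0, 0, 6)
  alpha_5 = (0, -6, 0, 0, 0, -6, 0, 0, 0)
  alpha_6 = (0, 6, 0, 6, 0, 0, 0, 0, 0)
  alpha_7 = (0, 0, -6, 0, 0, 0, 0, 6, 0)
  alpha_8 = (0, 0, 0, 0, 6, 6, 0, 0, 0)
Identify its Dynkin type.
Compute the Cartan integers a_ij = 2(alpha_i, alpha_j)/(alpha_j, alpha_j); the resulting 8x8 Cartan matrix is
[[2, 0, -1, 0, 0, 0, 0, 0], [0, 2, 0, 0, 0, 0, -1, -1], [-1, 0, 2, -1, 0, 0, 0, 0], [0, 0, -1, 2, 0, -1, 0, 0], [0, 0, 0, 0, 2, -1, 0, -1], [0, 0, 0, -1, -1, 2, 0, 0], [0, -1, 0, 0, 0, 0, 2, 0], [0, -1, 0, 0, -1, 0, 0, 2]].
All simple roots have the same length, so the diagram is simply laced. The associated Dynkin diagram is a chain of 8 nodes with single edges (A_8), so the type is A_8 (the algebra sl(9)).

A_8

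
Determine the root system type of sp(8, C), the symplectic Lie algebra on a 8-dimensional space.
This is sp(8), which has dimension 8(8+1)/2 = 36 and rank 8/2 = 4. In the classification of classical Lie algebras, the symplectic algebra sp(2n) has type C_n; here n = 4, so the Dynkin diagram is a chain of 4 nodes with a double edge at one end; the terminal node there is the unique long simple root (C_4). Hence the type is C_4.

type C_4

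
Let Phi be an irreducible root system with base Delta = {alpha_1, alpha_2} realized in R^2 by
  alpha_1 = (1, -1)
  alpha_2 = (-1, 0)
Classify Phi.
B_2

Compute the Cartan integers a_ij = 2(alpha_i, alpha_j)/(alpha_j, alpha_j); the resulting 2x2 Cartan matrix is
[[2, -2], [-1, 2]].
The roots have two lengths (squared-length ratio 2:1); the short ones are alpha_{2}. The associated Dynkin diagram is a chain of 2 nodes with a double edge at one end; the terminal node there is the unique short simple root (B_2), so the type is B_2 (the algebra so(5)).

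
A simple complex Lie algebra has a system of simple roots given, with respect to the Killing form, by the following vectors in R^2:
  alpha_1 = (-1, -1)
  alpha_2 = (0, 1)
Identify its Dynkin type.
Compute the Cartan integers a_ij = 2(alpha_i, alpha_j)/(alpha_j, alpha_j); the resulting 2x2 Cartan matrix is
[[2, -2], [-1, 2]].
The roots have two lengths (squared-length ratio 2:1); the short ones are alpha_{2}. The associated Dynkin diagram is a chain of 2 nodes with a double edge at one end; the terminal node there is the unique short simple root (B_2), so the type is B_2 (the algebra so(5)).

B2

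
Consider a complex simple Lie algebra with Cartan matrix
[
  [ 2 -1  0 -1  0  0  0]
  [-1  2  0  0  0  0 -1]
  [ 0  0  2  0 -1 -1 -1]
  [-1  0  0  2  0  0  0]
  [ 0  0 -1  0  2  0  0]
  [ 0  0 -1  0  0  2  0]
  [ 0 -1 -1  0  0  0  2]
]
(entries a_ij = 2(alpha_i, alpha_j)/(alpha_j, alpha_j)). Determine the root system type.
The matrix has rank 7 with 2's on the diagonal. Reading the off-diagonal entries as Dynkin edges (a single edge where a_ij = a_ji = -1; a double or triple edge where a_ij * a_ji = 2 or 3), the diagram is a chain of 5 nodes with a fork of two nodes at one end (D_7). One simple-root ordering that puts it in standard form is (alpha_4, alpha_1, alpha_2, alpha_7, alpha_3, alpha_6, alpha_5). So the algebra is type D_7, i.e. so(14).

D_7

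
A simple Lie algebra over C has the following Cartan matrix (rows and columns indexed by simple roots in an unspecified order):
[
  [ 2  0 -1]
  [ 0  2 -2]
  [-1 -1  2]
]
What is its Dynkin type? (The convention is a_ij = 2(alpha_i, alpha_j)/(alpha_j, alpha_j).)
C_3

The matrix has rank 3 with 2's on the diagonal. Reading the off-diagonal entries as Dynkin edges (a single edge where a_ij = a_ji = -1; a double or triple edge where a_ij * a_ji = 2 or 3), the diagram is a chain of 3 nodes with a double edge at one end; the terminal node there is the unique long simple root (C_3). One simple-root ordering that puts it in standard form is (alpha_1, alpha_3, alpha_2). So the algebra is type C_3, i.e. sp(6).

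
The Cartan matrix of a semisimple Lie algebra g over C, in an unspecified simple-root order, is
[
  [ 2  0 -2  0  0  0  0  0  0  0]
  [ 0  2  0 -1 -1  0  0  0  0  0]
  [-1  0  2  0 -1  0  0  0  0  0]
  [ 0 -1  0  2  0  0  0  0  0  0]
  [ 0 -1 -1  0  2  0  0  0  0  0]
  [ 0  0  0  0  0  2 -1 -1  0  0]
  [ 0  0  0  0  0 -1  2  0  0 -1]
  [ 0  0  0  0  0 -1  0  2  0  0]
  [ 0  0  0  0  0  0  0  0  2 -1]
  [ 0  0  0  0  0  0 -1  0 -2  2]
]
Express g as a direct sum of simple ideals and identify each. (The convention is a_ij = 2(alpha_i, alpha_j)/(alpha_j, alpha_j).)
The diagram associated to this matrix has two connected components: the simple roots {alpha_6, alpha_7, alpha_8, alpha_9, alpha_10} form a chain of 5 nodes with a double edge at one end; the terminal node there is the unique short simple root (B_5), and {alpha_1, alpha_2, alpha_3, alpha_4, alpha_5} form a chain of 5 nodes with a double edge at one end; the terminal node there is the unique long simple root (C_5). A semisimple Lie algebra decomposes uniquely as the direct sum of simple ideals, one per connected component of its Dynkin diagram, so g ≅ B_5 ⊕ C_5 (dimension 55 + 55 = 110).

B_5 + C_5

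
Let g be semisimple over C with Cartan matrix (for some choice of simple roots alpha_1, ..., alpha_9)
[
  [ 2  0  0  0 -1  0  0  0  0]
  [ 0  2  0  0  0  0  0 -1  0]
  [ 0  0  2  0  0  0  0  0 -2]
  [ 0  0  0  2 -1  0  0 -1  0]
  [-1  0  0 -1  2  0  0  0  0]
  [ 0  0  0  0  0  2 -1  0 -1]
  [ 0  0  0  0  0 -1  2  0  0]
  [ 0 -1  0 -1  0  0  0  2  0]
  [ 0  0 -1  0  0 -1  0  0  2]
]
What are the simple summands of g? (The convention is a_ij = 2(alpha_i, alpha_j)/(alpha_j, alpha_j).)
type A_5 ⊕ type C_4

The diagram associated to this matrix has two connected components: the simple roots {alpha_1, alpha_2, alpha_4, alpha_5, alpha_8} form a chain of 5 nodes with single edges (A_5), and {alpha_3, alpha_6, alpha_7, alpha_9} form a chain of 4 nodes with a double edge at one end; the terminal node there is the unique long simple root (C_4). A semisimple Lie algebra decomposes uniquely as the direct sum of simple ideals, one per connected component of its Dynkin diagram, so g ≅ A_5 ⊕ C_4 (dimension 35 + 36 = 71).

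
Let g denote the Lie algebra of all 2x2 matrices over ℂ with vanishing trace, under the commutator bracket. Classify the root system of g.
This is sl(2), which has dimension 2^2 - 1 = 3 and rank 2 - 1 = 1 (a Cartan subalgebra is the diagonal traceless matrices). In the classification of classical Lie algebras, the special linear algebra sl(n+1) has type A_n; here n = 1, so the Dynkin diagram is a chain of 1 nodes with single edges (A_1). Hence the type is A_1.

A1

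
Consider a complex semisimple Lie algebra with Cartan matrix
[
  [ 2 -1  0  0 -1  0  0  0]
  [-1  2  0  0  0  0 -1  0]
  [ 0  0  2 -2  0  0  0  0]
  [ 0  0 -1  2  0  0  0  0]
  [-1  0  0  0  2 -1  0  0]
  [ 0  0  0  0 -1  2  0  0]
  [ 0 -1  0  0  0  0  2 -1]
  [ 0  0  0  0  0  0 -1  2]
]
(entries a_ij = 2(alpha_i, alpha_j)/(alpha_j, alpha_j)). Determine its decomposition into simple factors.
type A_6 + type B_2

The diagram associated to this matrix has two connected components: the simple roots {alpha_1, alpha_2, alpha_5, alpha_6, alpha_7, alpha_8} form a chain of 6 nodes with single edges (A_6), and {alpha_3, alpha_4} form a chain of 2 nodes with a double edge at one end; the terminal node there is the unique short simple root (B_2). A semisimple Lie algebra decomposes uniquely as the direct sum of simple ideals, one per connected component of its Dynkin diagram, so g ≅ A_6 ⊕ B_2 (dimension 48 + 10 = 58).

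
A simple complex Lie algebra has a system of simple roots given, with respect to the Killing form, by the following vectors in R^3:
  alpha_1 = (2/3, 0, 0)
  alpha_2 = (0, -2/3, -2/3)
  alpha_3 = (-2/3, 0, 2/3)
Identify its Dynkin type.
Compute the Cartan integers a_ij = 2(alpha_i, alpha_j)/(alpha_j, alpha_j); the resulting 3x3 Cartan matrix is
[[2, 0, -1], [0, 2, -1], [-2, -1, 2]].
The roots have two lengths (squared-length ratio 2:1); the short ones are alpha_{1}. The associated Dynkin diagram is a chain of 3 nodes with a double edge at one end; the terminal node there is the unique short simple root (B_3), so the type is B_3 (the algebra so(7)).

type B_3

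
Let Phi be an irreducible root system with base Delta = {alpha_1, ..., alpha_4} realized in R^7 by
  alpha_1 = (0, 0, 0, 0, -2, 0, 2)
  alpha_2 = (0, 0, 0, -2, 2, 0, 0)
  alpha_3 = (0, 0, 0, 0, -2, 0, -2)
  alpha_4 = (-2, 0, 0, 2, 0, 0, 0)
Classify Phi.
Compute the Cartan integers a_ij = 2(alpha_i, alpha_j)/(alpha_j, alpha_j); the resulting 4x4 Cartan matrix is
[[2, -1, 0, 0], [-1, 2, -1, -1], [0, -1, 2, 0], [0, -1, 0, 2]].
All simple roots have the same length, so the diagram is simply laced. The associated Dynkin diagram is a chain of 2 nodes with a fork of two nodes at one end (D_4), so the type is D_4 (the algebra so(8)).

D_4 (so(8))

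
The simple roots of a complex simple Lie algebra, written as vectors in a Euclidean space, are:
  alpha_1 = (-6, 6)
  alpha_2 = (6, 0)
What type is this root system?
B2

Compute the Cartan integers a_ij = 2(alpha_i, alpha_j)/(alpha_j, alpha_j); the resulting 2x2 Cartan matrix is
[[2, -2], [-1, 2]].
The roots have two lengths (squared-length ratio 2:1); the short ones are alpha_{2}. The associated Dynkin diagram is a chain of 2 nodes with a double edge at one end; the terminal node there is the unique short simple root (B_2), so the type is B_2 (the algebra so(5)).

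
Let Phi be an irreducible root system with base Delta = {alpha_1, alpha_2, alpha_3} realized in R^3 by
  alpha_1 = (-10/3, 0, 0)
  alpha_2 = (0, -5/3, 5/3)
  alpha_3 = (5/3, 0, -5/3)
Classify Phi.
C3

Compute the Cartan integers a_ij = 2(alpha_i, alpha_j)/(alpha_j, alpha_j); the resulting 3x3 Cartan matrix is
[[2, 0, -2], [0, 2, -1], [-1, -1, 2]].
The roots have two lengths (squared-length ratio 2:1); the short ones are alpha_{2,3}. The associated Dynkin diagram is a chain of 3 nodes with a double edge at one end; the terminal node there is the unique long simple root (C_3), so the type is C_3 (the algebra sp(6)).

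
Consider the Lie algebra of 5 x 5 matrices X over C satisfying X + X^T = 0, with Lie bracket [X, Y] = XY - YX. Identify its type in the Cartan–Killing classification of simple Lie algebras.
This is so(5) with 5 odd, which has dimension 5(5-1)/2 = 10 and rank (5-1)/2 = 2. In the classification of classical Lie algebras, the orthogonal algebra so(2n+1) in an odd number of variables has type B_n; here n = 2, so the Dynkin diagram is a chain of 2 nodes with a double edge at one end; the terminal node there is the unique short simple root (B_2). Hence the type is B_2.

B_2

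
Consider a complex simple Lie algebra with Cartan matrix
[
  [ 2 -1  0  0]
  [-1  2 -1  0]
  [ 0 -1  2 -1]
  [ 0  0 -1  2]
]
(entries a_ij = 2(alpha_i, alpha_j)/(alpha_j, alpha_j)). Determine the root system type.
The matrix has rank 4 with 2's on the diagonal. Reading the off-diagonal entries as Dynkin edges (a single edge where a_ij = a_ji = -1; a double or triple edge where a_ij * a_ji = 2 or 3), the diagram is a chain of 4 nodes with single edges (A_4). One simple-root ordering that puts it in standard form is (alpha_4, alpha_3, alpha_2, alpha_1). So the algebra is type A_4, i.e. sl(5).

A_4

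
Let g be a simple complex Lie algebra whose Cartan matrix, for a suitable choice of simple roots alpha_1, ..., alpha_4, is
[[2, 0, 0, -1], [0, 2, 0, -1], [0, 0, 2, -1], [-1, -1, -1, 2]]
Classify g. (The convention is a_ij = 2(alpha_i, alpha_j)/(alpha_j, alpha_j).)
D_4 (so(8))

The matrix has rank 4 with 2's on the diagonal. Reading the off-diagonal entries as Dynkin edges (a single edge where a_ij = a_ji = -1; a double or triple edge where a_ij * a_ji = 2 or 3), the diagram is a chain of 2 nodes with a fork of two nodes at one end (D_4). One simple-root ordering that puts it in standard form is (alpha_1, alpha_4, alpha_3, alpha_2). So the algebra is type D_4, i.e. so(8).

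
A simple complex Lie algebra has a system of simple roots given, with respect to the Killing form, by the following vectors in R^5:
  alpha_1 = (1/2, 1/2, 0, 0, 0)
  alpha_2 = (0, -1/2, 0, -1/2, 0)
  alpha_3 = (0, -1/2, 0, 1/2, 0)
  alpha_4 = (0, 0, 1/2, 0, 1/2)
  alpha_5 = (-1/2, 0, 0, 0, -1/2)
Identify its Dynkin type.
Compute the Cartan integers a_ij = 2(alpha_i, alpha_j)/(alpha_j, alpha_j); the resulting 5x5 Cartan matrix is
[[2, -1, -1, 0, -1], [-1, 2, 0, 0, 0], [-1, 0, 2, 0, 0], [0, 0, 0, 2, -1], [-1, 0, 0, -1, 2]].
All simple roots have the same length, so the diagram is simply laced. The associated Dynkin diagram is a chain of 3 nodes with a fork of two nodes at one end (D_5), so the type is D_5 (the algebra so(10)).

D5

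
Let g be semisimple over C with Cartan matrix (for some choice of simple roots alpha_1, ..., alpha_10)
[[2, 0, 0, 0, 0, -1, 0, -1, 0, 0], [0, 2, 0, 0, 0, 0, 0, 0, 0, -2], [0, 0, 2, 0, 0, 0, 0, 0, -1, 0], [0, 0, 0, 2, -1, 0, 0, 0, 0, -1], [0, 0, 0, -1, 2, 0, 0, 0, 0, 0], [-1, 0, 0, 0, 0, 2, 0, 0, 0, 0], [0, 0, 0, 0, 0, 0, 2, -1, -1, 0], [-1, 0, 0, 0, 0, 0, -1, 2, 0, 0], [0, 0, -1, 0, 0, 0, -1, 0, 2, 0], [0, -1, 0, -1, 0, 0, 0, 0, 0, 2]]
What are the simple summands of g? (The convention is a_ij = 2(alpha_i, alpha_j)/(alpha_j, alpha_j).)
type A_6 + type C_4

The diagram associated to this matrix has two connected components: the simple roots {alpha_1, alpha_3, alpha_6, alpha_7, alpha_8, alpha_9} form a chain of 6 nodes with single edges (A_6), and {alpha_2, alpha_4, alpha_5, alpha_10} form a chain of 4 nodes with a double edge at one end; the terminal node there is the unique long simple root (C_4). A semisimple Lie algebra decomposes uniquely as the direct sum of simple ideals, one per connected component of its Dynkin diagram, so g ≅ A_6 ⊕ C_4 (dimension 48 + 36 = 84).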